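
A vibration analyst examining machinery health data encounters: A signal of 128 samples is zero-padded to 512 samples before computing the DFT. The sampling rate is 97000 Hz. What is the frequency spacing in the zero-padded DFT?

Original DFT: N = 128, resolution = f_s/N = 97000/128 = 12125/16 Hz
Zero-padded DFT: N = 512, resolution = f_s/N = 97000/512 = 12125/64 Hz
Zero-padding interpolates the spectrum (finer frequency grid)
but does NOT improve the true spectral resolution (ability to resolve close frequencies).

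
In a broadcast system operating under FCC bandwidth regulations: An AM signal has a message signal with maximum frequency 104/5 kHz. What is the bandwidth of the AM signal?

In AM (double-sideband), the bandwidth is twice the message frequency.
BW = 2 * f_m = 2 * 104/5 kHz = 208/5 kHz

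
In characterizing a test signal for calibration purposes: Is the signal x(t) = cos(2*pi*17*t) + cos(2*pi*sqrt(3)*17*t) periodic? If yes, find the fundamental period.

f1 = 17 Hz, f2 = 17*sqrt(3) Hz
Ratio f2/f1 = sqrt(3), which is irrational.
Since the frequency ratio is irrational, no common period exists.
The signal is not periodic.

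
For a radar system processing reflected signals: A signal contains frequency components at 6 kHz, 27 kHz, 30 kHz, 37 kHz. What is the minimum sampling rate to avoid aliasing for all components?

The highest frequency component is f_max = 37 kHz.
Nyquist rate = 2 * f_max = 2 * 37 kHz = 74 kHz.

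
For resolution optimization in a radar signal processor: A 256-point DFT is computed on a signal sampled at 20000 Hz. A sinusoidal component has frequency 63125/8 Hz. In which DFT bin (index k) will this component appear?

DFT frequency resolution = f_s/N = 20000/256 = 625/8 Hz
Bin index k = f_signal / resolution = 63125/8 / 625/8 = 101
The signal frequency 63125/8 Hz falls in DFT bin k = 101.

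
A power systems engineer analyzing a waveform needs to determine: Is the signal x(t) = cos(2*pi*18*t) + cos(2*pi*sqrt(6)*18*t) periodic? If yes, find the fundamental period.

f1 = 18 Hz, f2 = 18*sqrt(6) Hz
Ratio f2/f1 = sqrt(6), which is irrational.
Since the frequency ratio is irrational, no common period exists.
The signal is not periodic.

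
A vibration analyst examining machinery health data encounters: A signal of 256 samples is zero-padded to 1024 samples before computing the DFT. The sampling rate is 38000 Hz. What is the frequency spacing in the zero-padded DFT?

Original DFT: N = 256, resolution = f_s/N = 38000/256 = 2375/16 Hz
Zero-padded DFT: N = 1024, resolution = f_s/N = 38000/1024 = 2375/64 Hz
Zero-padding interpolates the spectrum (finer frequency grid)
but does NOT improve the true spectral resolution (ability to resolve close frequencies).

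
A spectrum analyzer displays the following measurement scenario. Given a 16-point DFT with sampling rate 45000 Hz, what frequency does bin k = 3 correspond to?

The frequency of DFT bin k is: f_k = k * f_s / N
f_3 = 3 * 45000 / 16 = 16875/2 Hz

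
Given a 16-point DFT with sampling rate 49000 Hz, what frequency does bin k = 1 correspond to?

The frequency of DFT bin k is: f_k = k * f_s / N
f_1 = 1 * 49000 / 16 = 6125/2 Hz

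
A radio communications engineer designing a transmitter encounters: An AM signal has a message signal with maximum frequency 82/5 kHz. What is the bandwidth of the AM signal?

In AM (double-sideband), the bandwidth is twice the message frequency.
BW = 2 * f_m = 2 * 82/5 kHz = 164/5 kHz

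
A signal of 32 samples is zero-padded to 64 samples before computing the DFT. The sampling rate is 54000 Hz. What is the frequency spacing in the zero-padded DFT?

Original DFT: N = 32, resolution = f_s/N = 54000/32 = 3375/2 Hz
Zero-padded DFT: N = 64, resolution = f_s/N = 54000/64 = 3375/4 Hz
Zero-padding interpolates the spectrum (finer frequency grid)
but does NOT improve the true spectral resolution (ability to resolve close frequencies).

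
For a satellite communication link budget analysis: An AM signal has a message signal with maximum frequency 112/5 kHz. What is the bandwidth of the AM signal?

In AM (double-sideband), the bandwidth is twice the message frequency.
BW = 2 * f_m = 2 * 112/5 kHz = 224/5 kHz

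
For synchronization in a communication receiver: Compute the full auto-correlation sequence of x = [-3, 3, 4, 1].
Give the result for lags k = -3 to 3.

r_xx[k] = sum_m x[m]*x[m+k], indexed from 0, for k = -3 to 3:
  r_xx[-3] = x[3]*x[0] = -3
  r_xx[-2] = x[2]*x[0] + x[3]*x[1] = -9
  r_xx[-1] = x[1]*x[0] + x[2]*x[1] + x[3]*x[2] = 7
  r_xx[0] = x[0]*x[0] + x[1]*x[1] + x[2]*x[2] + x[3]*x[3] = 35
  r_xx[1] = x[0]*x[1] + x[1]*x[2] + x[2]*x[3] = 7
  r_xx[2] = x[0]*x[2] + x[1]*x[3] = -9
  r_xx[3] = x[0]*x[3] = -3
r_xx = [-3, -9, 7, 35, 7, -9, -3]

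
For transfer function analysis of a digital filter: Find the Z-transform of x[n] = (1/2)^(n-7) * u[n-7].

Time-shifting property: if X(z) = Z{x[n]}, then Z{x[n-d]} = z^(-d) * X(z)
X(z) = z/(z - 1/2) for x[n] = (1/2)^n * u[n]
Z{x[n-7]} = z^(-7) * z/(z - 1/2) = z^(-6)/(z - 1/2)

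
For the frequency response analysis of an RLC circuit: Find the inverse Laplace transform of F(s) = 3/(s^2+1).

Standard pair: w/(s^2+w^2) <-> sin(wt)*u(t)
Recognize w^2 = 1, so w = 1; numerator 3 = 3*1.
f(t) = 3*sin(t)*u(t)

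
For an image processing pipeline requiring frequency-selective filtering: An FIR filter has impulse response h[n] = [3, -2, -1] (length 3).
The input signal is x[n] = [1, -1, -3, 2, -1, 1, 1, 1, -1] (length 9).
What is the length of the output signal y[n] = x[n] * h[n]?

For linear convolution, the output length is:
len(y) = len(x) + len(h) - 1 = 9 + 3 - 1 = 11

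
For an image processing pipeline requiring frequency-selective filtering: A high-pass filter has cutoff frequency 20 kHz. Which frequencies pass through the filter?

A high-pass filter passes all frequencies above the cutoff frequency 20 kHz and attenuates lower frequencies.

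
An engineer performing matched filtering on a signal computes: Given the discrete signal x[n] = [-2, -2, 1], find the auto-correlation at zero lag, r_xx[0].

The auto-correlation at zero lag r_xx[0] equals the signal energy.
r_xx[0] = sum of x[n]^2 = (-2)^2 + (-2)^2 + 1^2
= 4 + 4 + 1 = 9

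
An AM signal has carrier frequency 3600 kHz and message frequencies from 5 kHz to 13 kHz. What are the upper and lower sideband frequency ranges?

Upper sideband (USB) = fc + [fm_low, fm_high] = 3600 + [5, 13] = [3605, 3613] kHz
Lower sideband (LSB) = fc - [fm_high, fm_low] = 3600 - [13, 5] = [3587, 3595] kHz
Total occupied spectrum: 3587 kHz to 3613 kHz (plus carrier at 3600 kHz)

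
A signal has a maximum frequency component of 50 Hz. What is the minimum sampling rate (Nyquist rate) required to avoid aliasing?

By the Nyquist-Shannon sampling theorem,
the minimum sampling rate (Nyquist rate) must be at least 2 * f_max.
Nyquist rate = 2 * 50 Hz = 100 Hz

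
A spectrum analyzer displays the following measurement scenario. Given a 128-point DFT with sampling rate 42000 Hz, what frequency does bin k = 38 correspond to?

The frequency of DFT bin k is: f_k = k * f_s / N
f_38 = 38 * 42000 / 128 = 49875/4 Hz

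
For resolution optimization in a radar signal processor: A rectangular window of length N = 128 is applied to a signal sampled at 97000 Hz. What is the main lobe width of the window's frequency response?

For a rectangular window of length N,
the main lobe width in frequency is 2*f_s/N.
= 2*97000/128 = 12125/8 Hz
This determines the minimum frequency separation for resolving two sinusoids.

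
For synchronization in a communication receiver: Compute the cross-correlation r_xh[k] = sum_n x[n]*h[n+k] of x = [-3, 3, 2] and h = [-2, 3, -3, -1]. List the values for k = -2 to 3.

Both sequences indexed from 0 and zero outside their support.
Lags with overlap: k = -2 to 3.
  r_xh[-2] = x[2]*h[0] = -4
  r_xh[-1] = x[1]*h[0] + x[2]*h[1] = 0
  r_xh[0] = x[0]*h[0] + x[1]*h[1] + x[2]*h[2] = 9
  r_xh[1] = x[0]*h[1] + x[1]*h[2] + x[2]*h[3] = -20
  r_xh[2] = x[0]*h[2] + x[1]*h[3] = 6
  r_xh[3] = x[0]*h[3] = 3
r_xh = [-4, 0, 9, -20, 6, 3] (for k = -2, ..., 3)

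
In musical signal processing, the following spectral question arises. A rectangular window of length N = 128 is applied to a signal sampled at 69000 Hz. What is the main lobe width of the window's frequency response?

For a rectangular window of length N,
the main lobe width in frequency is 2*f_s/N.
= 2*69000/128 = 8625/8 Hz
This determines the minimum frequency separation for resolving two sinusoids.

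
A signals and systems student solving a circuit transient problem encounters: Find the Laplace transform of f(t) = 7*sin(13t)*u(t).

Standard pair: sin(wt)*u(t) <-> w/(s^2+w^2)
With w = 13: L{7*sin(13t)*u(t)} = 91/(s^2+169)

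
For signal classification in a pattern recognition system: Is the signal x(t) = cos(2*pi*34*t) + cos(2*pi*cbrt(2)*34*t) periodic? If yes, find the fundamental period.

f1 = 34 Hz, f2 = 34*cbrt(2) Hz
Ratio f2/f1 = cbrt(2), which is irrational.
Since the frequency ratio is irrational, no common period exists.
The signal is not periodic.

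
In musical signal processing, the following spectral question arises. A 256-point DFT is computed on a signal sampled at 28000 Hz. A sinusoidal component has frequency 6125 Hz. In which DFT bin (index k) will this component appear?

DFT frequency resolution = f_s/N = 28000/256 = 875/8 Hz
Bin index k = f_signal / resolution = 6125 / 875/8 = 56
The signal frequency 6125 Hz falls in DFT bin k = 56.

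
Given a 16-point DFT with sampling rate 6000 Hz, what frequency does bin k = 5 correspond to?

The frequency of DFT bin k is: f_k = k * f_s / N
f_5 = 5 * 6000 / 16 = 1875 Hz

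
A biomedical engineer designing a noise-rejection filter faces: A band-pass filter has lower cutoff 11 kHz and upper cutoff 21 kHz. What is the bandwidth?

Bandwidth = f_high - f_low
= 21 kHz - 11 kHz = 10 kHz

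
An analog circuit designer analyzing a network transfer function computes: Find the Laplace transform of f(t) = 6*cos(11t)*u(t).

Standard pair: cos(wt)*u(t) <-> s/(s^2+w^2)
With w = 11: L{6*cos(11t)*u(t)} = 6s/(s^2+121)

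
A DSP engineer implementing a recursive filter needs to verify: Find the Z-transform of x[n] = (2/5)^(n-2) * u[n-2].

Time-shifting property: if X(z) = Z{x[n]}, then Z{x[n-d]} = z^(-d) * X(z)
X(z) = z/(z - 2/5) for x[n] = (2/5)^n * u[n]
Z{x[n-2]} = z^(-2) * z/(z - 2/5) = z^(-1)/(z - 2/5)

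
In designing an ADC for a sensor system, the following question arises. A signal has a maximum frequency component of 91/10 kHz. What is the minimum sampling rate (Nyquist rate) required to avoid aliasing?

By the Nyquist-Shannon sampling theorem,
the minimum sampling rate (Nyquist rate) must be at least 2 * f_max.
Nyquist rate = 2 * 91/10 kHz = 91/5 kHz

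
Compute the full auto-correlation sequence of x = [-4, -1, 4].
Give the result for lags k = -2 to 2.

r_xx[k] = sum_m x[m]*x[m+k], indexed from 0, for k = -2 to 2:
  r_xx[-2] = x[2]*x[0] = -16
  r_xx[-1] = x[1]*x[0] + x[2]*x[1] = 0
  r_xx[0] = x[0]*x[0] + x[1]*x[1] + x[2]*x[2] = 33
  r_xx[1] = x[0]*x[1] + x[1]*x[2] = 0
  r_xx[2] = x[0]*x[2] = -16
r_xx = [-16, 0, 33, 0, -16]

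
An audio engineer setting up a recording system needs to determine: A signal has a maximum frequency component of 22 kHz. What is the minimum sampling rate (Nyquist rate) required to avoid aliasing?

By the Nyquist-Shannon sampling theorem,
the minimum sampling rate (Nyquist rate) must be at least 2 * f_max.
Nyquist rate = 2 * 22 kHz = 44 kHz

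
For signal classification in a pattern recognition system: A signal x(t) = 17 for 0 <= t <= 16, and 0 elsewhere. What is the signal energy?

Energy = integral of |x(t)|^2 dt over the signal duration
= 17^2 * 16 = 289 * 16 = 4624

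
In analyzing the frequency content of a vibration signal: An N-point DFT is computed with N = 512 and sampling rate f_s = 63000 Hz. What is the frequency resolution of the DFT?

DFT frequency resolution = f_s / N
= 63000 / 512 = 7875/64 Hz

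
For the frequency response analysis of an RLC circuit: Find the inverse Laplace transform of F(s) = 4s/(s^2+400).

Standard pair: s/(s^2+w^2) <-> cos(wt)*u(t)
With k=4, w=20: f(t) = 4*cos(20t)*u(t)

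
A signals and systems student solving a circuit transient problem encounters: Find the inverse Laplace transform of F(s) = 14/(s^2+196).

Standard pair: w/(s^2+w^2) <-> sin(wt)*u(t)
Recognize w^2 = 196, so w = 14; numerator 14 = 1*14.
f(t) = sin(14t)*u(t)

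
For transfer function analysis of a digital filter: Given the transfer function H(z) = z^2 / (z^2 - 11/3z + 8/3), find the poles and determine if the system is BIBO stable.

Poles are roots of the denominator: z^2 - 11/3z + 8/3 = 0.
Quadratic formula: z = [-(-11/3) +/- sqrt((-11/3)^2 - 4*(8/3))] / 2
Discriminant = 121/9 - 32/3 = 25/9; sqrt = 5/3.
z = (11/3 +/- 5/3) / 2 => z = 8/3 or z = 1.
|p1| = 1, |p2| = 8/3.
For BIBO stability, all poles must lie inside the unit circle (|p| < 1).
System is UNSTABLE since at least one |p| >= 1.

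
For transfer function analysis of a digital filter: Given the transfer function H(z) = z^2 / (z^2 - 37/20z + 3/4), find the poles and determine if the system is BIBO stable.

Poles are roots of the denominator: z^2 - 37/20z + 3/4 = 0.
Quadratic formula: z = [-(-37/20) +/- sqrt((-37/20)^2 - 4*(3/4))] / 2
Discriminant = 1369/400 - 3 = 169/400; sqrt = 13/20.
z = (37/20 +/- 13/20) / 2 => z = 5/4 or z = 3/5.
|p1| = 5/4, |p2| = 3/5.
For BIBO stability, all poles must lie inside the unit circle (|p| < 1).
System is UNSTABLE since at least one |p| >= 1.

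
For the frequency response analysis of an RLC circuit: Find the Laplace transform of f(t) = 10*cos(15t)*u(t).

Standard pair: cos(wt)*u(t) <-> s/(s^2+w^2)
With w = 15: L{10*cos(15t)*u(t)} = 10s/(s^2+225)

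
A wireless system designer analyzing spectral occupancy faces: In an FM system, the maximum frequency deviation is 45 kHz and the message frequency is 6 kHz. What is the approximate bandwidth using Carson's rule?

Carson's rule: BW = 2*(delta_f + f_m)
= 2*(45 + 6) kHz = 102 kHz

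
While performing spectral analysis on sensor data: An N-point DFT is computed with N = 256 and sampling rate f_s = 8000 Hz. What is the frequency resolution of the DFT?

DFT frequency resolution = f_s / N
= 8000 / 256 = 125/4 Hz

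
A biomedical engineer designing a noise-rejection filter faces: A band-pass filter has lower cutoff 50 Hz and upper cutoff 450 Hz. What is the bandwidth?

Bandwidth = f_high - f_low
= 450 Hz - 50 Hz = 400 Hz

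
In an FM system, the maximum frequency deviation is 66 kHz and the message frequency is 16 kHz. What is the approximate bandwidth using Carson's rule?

Carson's rule: BW = 2*(delta_f + f_m)
= 2*(66 + 16) kHz = 164 kHz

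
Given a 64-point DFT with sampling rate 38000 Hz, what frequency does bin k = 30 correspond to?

The frequency of DFT bin k is: f_k = k * f_s / N
f_30 = 30 * 38000 / 64 = 35625/2 Hz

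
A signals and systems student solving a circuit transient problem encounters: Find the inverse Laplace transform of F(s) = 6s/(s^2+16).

Standard pair: s/(s^2+w^2) <-> cos(wt)*u(t)
With k=6, w=4: f(t) = 6*cos(4t)*u(t)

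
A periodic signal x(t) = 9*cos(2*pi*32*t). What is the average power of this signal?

Average power of A*cos(wt) is A^2/2.
P = 9^2 / 2 = 81/2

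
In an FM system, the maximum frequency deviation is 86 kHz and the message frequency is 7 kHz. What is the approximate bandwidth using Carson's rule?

Carson's rule: BW = 2*(delta_f + f_m)
= 2*(86 + 7) kHz = 186 kHz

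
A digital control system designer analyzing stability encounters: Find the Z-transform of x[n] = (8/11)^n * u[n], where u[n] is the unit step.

The Z-transform of a^n * u[n] is z/(z-a) for |z| > |a|.
Here a = 8/11, so X(z) = z/(z - (8/11)) = 11z/(11z - 8)
ROC: |z| > 8/11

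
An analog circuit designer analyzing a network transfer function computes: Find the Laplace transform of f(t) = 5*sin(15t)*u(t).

Standard pair: sin(wt)*u(t) <-> w/(s^2+w^2)
With w = 15: L{5*sin(15t)*u(t)} = 75/(s^2+225)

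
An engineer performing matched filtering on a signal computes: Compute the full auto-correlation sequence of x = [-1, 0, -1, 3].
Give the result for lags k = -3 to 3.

r_xx[k] = sum_m x[m]*x[m+k], indexed from 0, for k = -3 to 3:
  r_xx[-3] = x[3]*x[0] = -3
  r_xx[-2] = x[2]*x[0] + x[3]*x[1] = 1
  r_xx[-1] = x[1]*x[0] + x[2]*x[1] + x[3]*x[2] = -3
  r_xx[0] = x[0]*x[0] + x[1]*x[1] + x[2]*x[2] + x[3]*x[3] = 11
  r_xx[1] = x[0]*x[1] + x[1]*x[2] + x[2]*x[3] = -3
  r_xx[2] = x[0]*x[2] + x[1]*x[3] = 1
  r_xx[3] = x[0]*x[3] = -3
r_xx = [-3, 1, -3, 11, -3, 1, -3]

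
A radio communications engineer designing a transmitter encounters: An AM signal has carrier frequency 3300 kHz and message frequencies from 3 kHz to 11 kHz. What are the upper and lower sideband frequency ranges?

Upper sideband (USB) = fc + [fm_low, fm_high] = 3300 + [3, 11] = [3303, 3311] kHz
Lower sideband (LSB) = fc - [fm_high, fm_low] = 3300 - [11, 3] = [3289, 3297] kHz
Total occupied spectrum: 3289 kHz to 3311 kHz (plus carrier at 3300 kHz)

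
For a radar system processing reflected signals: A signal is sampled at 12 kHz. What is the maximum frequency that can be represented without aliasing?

The maximum frequency that can be represented without aliasing
is the Nyquist frequency: f_max = f_s / 2 = 12 kHz / 2 = 6 kHz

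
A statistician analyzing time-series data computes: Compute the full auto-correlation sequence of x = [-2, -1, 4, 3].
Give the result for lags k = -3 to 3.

r_xx[k] = sum_m x[m]*x[m+k], indexed from 0, for k = -3 to 3:
  r_xx[-3] = x[3]*x[0] = -6
  r_xx[-2] = x[2]*x[0] + x[3]*x[1] = -11
  r_xx[-1] = x[1]*x[0] + x[2]*x[1] + x[3]*x[2] = 10
  r_xx[0] = x[0]*x[0] + x[1]*x[1] + x[2]*x[2] + x[3]*x[3] = 30
  r_xx[1] = x[0]*x[1] + x[1]*x[2] + x[2]*x[3] = 10
  r_xx[2] = x[0]*x[2] + x[1]*x[3] = -11
  r_xx[3] = x[0]*x[3] = -6
r_xx = [-6, -11, 10, 30, 10, -11, -6]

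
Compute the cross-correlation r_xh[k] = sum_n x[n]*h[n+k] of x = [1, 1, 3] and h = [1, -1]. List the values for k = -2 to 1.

Both sequences indexed from 0 and zero outside their support.
Lags with overlap: k = -2 to 1.
  r_xh[-2] = x[2]*h[0] = 3
  r_xh[-1] = x[1]*h[0] + x[2]*h[1] = -2
  r_xh[0] = x[0]*h[0] + x[1]*h[1] = 0
  r_xh[1] = x[0]*h[1] = -1
r_xh = [3, -2, 0, -1] (for k = -2, ..., 1)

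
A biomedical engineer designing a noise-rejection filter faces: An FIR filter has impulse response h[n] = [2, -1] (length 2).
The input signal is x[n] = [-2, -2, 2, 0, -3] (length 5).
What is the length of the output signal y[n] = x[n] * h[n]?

For linear convolution, the output length is:
len(y) = len(x) + len(h) - 1 = 5 + 2 - 1 = 6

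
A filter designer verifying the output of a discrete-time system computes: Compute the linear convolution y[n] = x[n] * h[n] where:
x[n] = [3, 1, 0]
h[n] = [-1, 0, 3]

y[n] = sum_k x[k]*h[n-k]. Output length = len(x) + len(h) - 1 = 3 + 3 - 1 = 5.
y[0] = 3*-1 = -3
y[1] = 1*-1 + 3*0 = -1
y[2] = 0*-1 + 1*0 + 3*3 = 9
y[3] = 0*0 + 1*3 = 3
y[4] = 0*3 = 0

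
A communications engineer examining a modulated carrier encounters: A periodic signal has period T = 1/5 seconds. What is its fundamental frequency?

The fundamental frequency is the reciprocal of the period.
f = 1/T = 1/(1/5) = 5 Hz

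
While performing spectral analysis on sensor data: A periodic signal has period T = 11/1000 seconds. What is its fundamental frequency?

The fundamental frequency is the reciprocal of the period.
f = 1/T = 1/(11/1000) = 1000/11 Hz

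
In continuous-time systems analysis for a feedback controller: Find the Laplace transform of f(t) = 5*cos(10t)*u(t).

Standard pair: cos(wt)*u(t) <-> s/(s^2+w^2)
With w = 10: L{5*cos(10t)*u(t)} = 5s/(s^2+100)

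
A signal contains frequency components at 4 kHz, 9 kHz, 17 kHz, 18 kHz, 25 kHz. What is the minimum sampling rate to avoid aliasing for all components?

The highest frequency component is f_max = 25 kHz.
Nyquist rate = 2 * f_max = 2 * 25 kHz = 50 kHz.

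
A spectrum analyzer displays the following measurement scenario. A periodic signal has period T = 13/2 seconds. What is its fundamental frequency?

The fundamental frequency is the reciprocal of the period.
f = 1/T = 1/(13/2) = 2/13 Hz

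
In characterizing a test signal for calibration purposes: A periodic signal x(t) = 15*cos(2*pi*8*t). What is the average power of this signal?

Average power of A*cos(wt) is A^2/2.
P = 15^2 / 2 = 225/2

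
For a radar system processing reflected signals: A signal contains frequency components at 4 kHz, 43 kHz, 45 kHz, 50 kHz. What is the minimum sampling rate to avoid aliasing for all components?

The highest frequency component is f_max = 50 kHz.
Nyquist rate = 2 * f_max = 2 * 50 kHz = 100 kHz.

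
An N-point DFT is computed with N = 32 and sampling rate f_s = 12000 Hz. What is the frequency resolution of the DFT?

DFT frequency resolution = f_s / N
= 12000 / 32 = 375 Hz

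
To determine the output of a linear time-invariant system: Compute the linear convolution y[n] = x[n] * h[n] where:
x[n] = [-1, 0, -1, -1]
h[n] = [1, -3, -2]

y[n] = sum_k x[k]*h[n-k]. Output length = len(x) + len(h) - 1 = 4 + 3 - 1 = 6.
y[0] = -1*1 = -1
y[1] = 0*1 + -1*-3 = 3
y[2] = -1*1 + 0*-3 + -1*-2 = 1
y[3] = -1*1 + -1*-3 + 0*-2 = 2
y[4] = -1*-3 + -1*-2 = 5
y[5] = -1*-2 = 2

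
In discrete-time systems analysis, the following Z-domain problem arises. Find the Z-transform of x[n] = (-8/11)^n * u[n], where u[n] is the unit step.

The Z-transform of a^n * u[n] is z/(z-a) for |z| > |a|.
Here a = -8/11, so X(z) = z/(z - (-8/11)) = 11z/(11z + 8)
ROC: |z| > 8/11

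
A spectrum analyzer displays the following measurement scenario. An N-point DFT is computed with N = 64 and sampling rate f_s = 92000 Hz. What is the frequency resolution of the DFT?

DFT frequency resolution = f_s / N
= 92000 / 64 = 2875/2 Hz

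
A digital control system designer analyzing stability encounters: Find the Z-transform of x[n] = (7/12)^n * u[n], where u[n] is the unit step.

The Z-transform of a^n * u[n] is z/(z-a) for |z| > |a|.
Here a = 7/12, so X(z) = z/(z - (7/12)) = 12z/(12z - 7)
ROC: |z| > 7/12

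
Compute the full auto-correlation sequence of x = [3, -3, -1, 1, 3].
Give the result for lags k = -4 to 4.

r_xx[k] = sum_m x[m]*x[m+k], indexed from 0, for k = -4 to 4:
  r_xx[-4] = x[4]*x[0] = 9
  r_xx[-3] = x[3]*x[0] + x[4]*x[1] = -6
  r_xx[-2] = x[2]*x[0] + x[3]*x[1] + x[4]*x[2] = -9
  r_xx[-1] = x[1]*x[0] + x[2]*x[1] + x[3]*x[2] + x[4]*x[3] = -4
  r_xx[0] = x[0]*x[0] + x[1]*x[1] + x[2]*x[2] + x[3]*x[3] + x[4]*x[4] = 29
  r_xx[1] = x[0]*x[1] + x[1]*x[2] + x[2]*x[3] + x[3]*x[4] = -4
  r_xx[2] = x[0]*x[2] + x[1]*x[3] + x[2]*x[4] = -9
  r_xx[3] = x[0]*x[3] + x[1]*x[4] = -6
  r_xx[4] = x[0]*x[4] = 9
r_xx = [9, -6, -9, -4, 29, -4, -9, -6, 9]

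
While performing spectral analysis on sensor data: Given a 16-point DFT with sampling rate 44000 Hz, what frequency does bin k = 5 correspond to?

The frequency of DFT bin k is: f_k = k * f_s / N
f_5 = 5 * 44000 / 16 = 13750 Hz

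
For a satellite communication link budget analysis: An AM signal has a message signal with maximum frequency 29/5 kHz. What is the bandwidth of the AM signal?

In AM (double-sideband), the bandwidth is twice the message frequency.
BW = 2 * f_m = 2 * 29/5 kHz = 58/5 kHz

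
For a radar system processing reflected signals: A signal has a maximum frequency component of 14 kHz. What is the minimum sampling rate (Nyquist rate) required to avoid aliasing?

By the Nyquist-Shannon sampling theorem,
the minimum sampling rate (Nyquist rate) must be at least 2 * f_max.
Nyquist rate = 2 * 14 kHz = 28 kHz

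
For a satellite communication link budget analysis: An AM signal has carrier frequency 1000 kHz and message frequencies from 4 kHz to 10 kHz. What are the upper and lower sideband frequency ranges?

Upper sideband (USB) = fc + [fm_low, fm_high] = 1000 + [4, 10] = [1004, 1010] kHz
Lower sideband (LSB) = fc - [fm_high, fm_low] = 1000 - [10, 4] = [990, 996] kHz
Total occupied spectrum: 990 kHz to 1010 kHz (plus carrier at 1000 kHz)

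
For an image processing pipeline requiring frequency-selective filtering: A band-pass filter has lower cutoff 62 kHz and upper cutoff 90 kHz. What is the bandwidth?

Bandwidth = f_high - f_low
= 90 kHz - 62 kHz = 28 kHz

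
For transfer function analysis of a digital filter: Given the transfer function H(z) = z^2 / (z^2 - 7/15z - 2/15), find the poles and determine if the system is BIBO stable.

Poles are roots of the denominator: z^2 - 7/15z - 2/15 = 0.
Quadratic formula: z = [-(-7/15) +/- sqrt((-7/15)^2 - 4*(-2/15))] / 2
Discriminant = 49/225 + 8/15 = 169/225; sqrt = 13/15.
z = (7/15 +/- 13/15) / 2 => z = 2/3 or z = -1/5.
|p1| = 1/5, |p2| = 2/3.
For BIBO stability, all poles must lie inside the unit circle (|p| < 1).
System is STABLE since both |p| < 1.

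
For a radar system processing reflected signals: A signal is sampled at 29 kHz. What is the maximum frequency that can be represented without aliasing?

The maximum frequency that can be represented without aliasing
is the Nyquist frequency: f_max = f_s / 2 = 29 kHz / 2 = 29/2 kHz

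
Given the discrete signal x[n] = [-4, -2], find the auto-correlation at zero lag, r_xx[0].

The auto-correlation at zero lag r_xx[0] equals the signal energy.
r_xx[0] = sum of x[n]^2 = (-4)^2 + (-2)^2
= 16 + 4 = 20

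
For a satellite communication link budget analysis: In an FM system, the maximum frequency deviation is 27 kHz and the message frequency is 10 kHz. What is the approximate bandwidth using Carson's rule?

Carson's rule: BW = 2*(delta_f + f_m)
= 2*(27 + 10) kHz = 74 kHz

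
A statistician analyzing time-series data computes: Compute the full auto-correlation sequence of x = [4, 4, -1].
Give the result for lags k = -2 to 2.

r_xx[k] = sum_m x[m]*x[m+k], indexed from 0, for k = -2 to 2:
  r_xx[-2] = x[2]*x[0] = -4
  r_xx[-1] = x[1]*x[0] + x[2]*x[1] = 12
  r_xx[0] = x[0]*x[0] + x[1]*x[1] + x[2]*x[2] = 33
  r_xx[1] = x[0]*x[1] + x[1]*x[2] = 12
  r_xx[2] = x[0]*x[2] = -4
r_xx = [-4, 12, 33, 12, -4]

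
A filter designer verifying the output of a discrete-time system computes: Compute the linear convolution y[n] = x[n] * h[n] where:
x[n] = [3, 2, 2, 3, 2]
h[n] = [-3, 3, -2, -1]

y[n] = sum_k x[k]*h[n-k]. Output length = len(x) + len(h) - 1 = 5 + 4 - 1 = 8.
y[0] = 3*-3 = -9
y[1] = 2*-3 + 3*3 = 3
y[2] = 2*-3 + 2*3 + 3*-2 = -6
y[3] = 3*-3 + 2*3 + 2*-2 + 3*-1 = -10
y[4] = 2*-3 + 3*3 + 2*-2 + 2*-1 = -3
y[5] = 2*3 + 3*-2 + 2*-1 = -2
y[6] = 2*-2 + 3*-1 = -7
y[7] = 2*-1 = -2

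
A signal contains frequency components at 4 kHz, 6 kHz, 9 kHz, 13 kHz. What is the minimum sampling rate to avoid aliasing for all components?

The highest frequency component is f_max = 13 kHz.
Nyquist rate = 2 * f_max = 2 * 13 kHz = 26 kHz.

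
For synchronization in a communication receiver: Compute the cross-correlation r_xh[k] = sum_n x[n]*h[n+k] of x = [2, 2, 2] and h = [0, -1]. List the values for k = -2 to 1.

Both sequences indexed from 0 and zero outside their support.
Lags with overlap: k = -2 to 1.
  r_xh[-2] = x[2]*h[0] = 0
  r_xh[-1] = x[1]*h[0] + x[2]*h[1] = -2
  r_xh[0] = x[0]*h[0] + x[1]*h[1] = -2
  r_xh[1] = x[0]*h[1] = -2
r_xh = [0, -2, -2, -2] (for k = -2, ..., 1)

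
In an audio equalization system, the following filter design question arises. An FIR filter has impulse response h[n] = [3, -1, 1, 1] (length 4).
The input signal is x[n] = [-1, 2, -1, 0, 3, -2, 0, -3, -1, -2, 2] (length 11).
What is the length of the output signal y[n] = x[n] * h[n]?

For linear convolution, the output length is:
len(y) = len(x) + len(h) - 1 = 11 + 4 - 1 = 14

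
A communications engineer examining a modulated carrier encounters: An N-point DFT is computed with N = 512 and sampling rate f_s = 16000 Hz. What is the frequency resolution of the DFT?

DFT frequency resolution = f_s / N
= 16000 / 512 = 125/4 Hz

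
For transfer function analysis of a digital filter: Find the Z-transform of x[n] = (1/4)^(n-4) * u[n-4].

Time-shifting property: if X(z) = Z{x[n]}, then Z{x[n-d]} = z^(-d) * X(z)
X(z) = z/(z - 1/4) for x[n] = (1/4)^n * u[n]
Z{x[n-4]} = z^(-4) * z/(z - 1/4) = z^(-3)/(z - 1/4)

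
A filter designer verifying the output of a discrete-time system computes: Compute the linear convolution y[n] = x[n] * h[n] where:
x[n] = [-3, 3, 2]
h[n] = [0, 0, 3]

y[n] = sum_k x[k]*h[n-k]. Output length = len(x) + len(h) - 1 = 3 + 3 - 1 = 5.
y[0] = -3*0 = 0
y[1] = 3*0 + -3*0 = 0
y[2] = 2*0 + 3*0 + -3*3 = -9
y[3] = 2*0 + 3*3 = 9
y[4] = 2*3 = 6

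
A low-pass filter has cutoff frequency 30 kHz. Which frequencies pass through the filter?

A low-pass filter passes all frequencies below the cutoff frequency 30 kHz and attenuates higher frequencies.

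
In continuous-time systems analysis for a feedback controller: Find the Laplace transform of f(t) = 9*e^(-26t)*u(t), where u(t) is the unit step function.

Standard Laplace transform pair:
e^(-at)*u(t) <-> 1/(s+a)
With a = 26: L{9*e^(-26t)*u(t)} = 9/(s+26), ROC: Re(s) > -26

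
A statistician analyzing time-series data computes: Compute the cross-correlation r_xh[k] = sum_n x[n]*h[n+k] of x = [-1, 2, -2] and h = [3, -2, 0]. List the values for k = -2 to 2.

Both sequences indexed from 0 and zero outside their support.
Lags with overlap: k = -2 to 2.
  r_xh[-2] = x[2]*h[0] = -6
  r_xh[-1] = x[1]*h[0] + x[2]*h[1] = 10
  r_xh[0] = x[0]*h[0] + x[1]*h[1] + x[2]*h[2] = -7
  r_xh[1] = x[0]*h[1] + x[1]*h[2] = 2
  r_xh[2] = x[0]*h[2] = 0
r_xh = [-6, 10, -7, 2, 0] (for k = -2, ..., 2)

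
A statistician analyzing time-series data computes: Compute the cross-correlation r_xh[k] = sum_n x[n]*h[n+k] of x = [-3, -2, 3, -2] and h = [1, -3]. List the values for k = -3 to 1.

Both sequences indexed from 0 and zero outside their support.
Lags with overlap: k = -3 to 1.
  r_xh[-3] = x[3]*h[0] = -2
  r_xh[-2] = x[2]*h[0] + x[3]*h[1] = 9
  r_xh[-1] = x[1]*h[0] + x[2]*h[1] = -11
  r_xh[0] = x[0]*h[0] + x[1]*h[1] = 3
  r_xh[1] = x[0]*h[1] = 9
r_xh = [-2, 9, -11, 3, 9] (for k = -3, ..., 1)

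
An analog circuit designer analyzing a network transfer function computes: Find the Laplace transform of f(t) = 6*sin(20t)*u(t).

Standard pair: sin(wt)*u(t) <-> w/(s^2+w^2)
With w = 20: L{6*sin(20t)*u(t)} = 120/(s^2+400)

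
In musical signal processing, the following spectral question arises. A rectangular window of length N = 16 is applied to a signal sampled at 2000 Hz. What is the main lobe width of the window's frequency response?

For a rectangular window of length N,
the main lobe width in frequency is 2*f_s/N.
= 2*2000/16 = 250 Hz
This determines the minimum frequency separation for resolving two sinusoids.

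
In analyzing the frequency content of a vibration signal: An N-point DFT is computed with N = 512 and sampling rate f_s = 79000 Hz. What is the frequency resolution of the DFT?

DFT frequency resolution = f_s / N
= 79000 / 512 = 9875/64 Hz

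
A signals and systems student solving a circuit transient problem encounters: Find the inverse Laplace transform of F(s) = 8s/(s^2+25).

Standard pair: s/(s^2+w^2) <-> cos(wt)*u(t)
With k=8, w=5: f(t) = 8*cos(5t)*u(t)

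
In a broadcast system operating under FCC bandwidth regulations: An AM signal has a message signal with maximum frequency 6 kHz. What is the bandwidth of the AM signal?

In AM (double-sideband), the bandwidth is twice the message frequency.
BW = 2 * f_m = 2 * 6 kHz = 12 kHz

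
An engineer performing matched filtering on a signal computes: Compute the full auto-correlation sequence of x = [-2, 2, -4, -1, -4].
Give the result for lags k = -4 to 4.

r_xx[k] = sum_m x[m]*x[m+k], indexed from 0, for k = -4 to 4:
  r_xx[-4] = x[4]*x[0] = 8
  r_xx[-3] = x[3]*x[0] + x[4]*x[1] = -6
  r_xx[-2] = x[2]*x[0] + x[3]*x[1] + x[4]*x[2] = 22
  r_xx[-1] = x[1]*x[0] + x[2]*x[1] + x[3]*x[2] + x[4]*x[3] = -4
  r_xx[0] = x[0]*x[0] + x[1]*x[1] + x[2]*x[2] + x[3]*x[3] + x[4]*x[4] = 41
  r_xx[1] = x[0]*x[1] + x[1]*x[2] + x[2]*x[3] + x[3]*x[4] = -4
  r_xx[2] = x[0]*x[2] + x[1]*x[3] + x[2]*x[4] = 22
  r_xx[3] = x[0]*x[3] + x[1]*x[4] = -6
  r_xx[4] = x[0]*x[4] = 8
r_xx = [8, -6, 22, -4, 41, -4, 22, -6, 8]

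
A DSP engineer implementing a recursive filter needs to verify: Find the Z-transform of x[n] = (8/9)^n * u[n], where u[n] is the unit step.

The Z-transform of a^n * u[n] is z/(z-a) for |z| > |a|.
Here a = 8/9, so X(z) = z/(z - (8/9)) = 9z/(9z - 8)
ROC: |z| > 8/9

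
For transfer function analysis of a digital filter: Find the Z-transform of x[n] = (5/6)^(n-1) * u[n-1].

Time-shifting property: if X(z) = Z{x[n]}, then Z{x[n-d]} = z^(-d) * X(z)
X(z) = z/(z - 5/6) for x[n] = (5/6)^n * u[n]
Z{x[n-1]} = z^(-1) * z/(z - 5/6) = 1/(z - 5/6)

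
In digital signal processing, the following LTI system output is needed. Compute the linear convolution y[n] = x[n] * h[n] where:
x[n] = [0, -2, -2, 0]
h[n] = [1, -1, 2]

y[n] = sum_k x[k]*h[n-k]. Output length = len(x) + len(h) - 1 = 4 + 3 - 1 = 6.
y[0] = 0*1 = 0
y[1] = -2*1 + 0*-1 = -2
y[2] = -2*1 + -2*-1 + 0*2 = 0
y[3] = 0*1 + -2*-1 + -2*2 = -2
y[4] = 0*-1 + -2*2 = -4
y[5] = 0*2 = 0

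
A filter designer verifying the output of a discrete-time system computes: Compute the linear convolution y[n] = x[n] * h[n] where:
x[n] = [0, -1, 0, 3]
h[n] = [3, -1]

y[n] = sum_k x[k]*h[n-k]. Output length = len(x) + len(h) - 1 = 4 + 2 - 1 = 5.
y[0] = 0*3 = 0
y[1] = -1*3 + 0*-1 = -3
y[2] = 0*3 + -1*-1 = 1
y[3] = 3*3 + 0*-1 = 9
y[4] = 3*-1 = -3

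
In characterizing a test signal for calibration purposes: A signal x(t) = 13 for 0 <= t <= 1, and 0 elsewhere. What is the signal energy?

Energy = integral of |x(t)|^2 dt over the signal duration
= 13^2 * 1 = 169 * 1 = 169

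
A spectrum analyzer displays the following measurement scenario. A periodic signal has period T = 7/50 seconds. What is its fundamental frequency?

The fundamental frequency is the reciprocal of the period.
f = 1/T = 1/(7/50) = 50/7 Hz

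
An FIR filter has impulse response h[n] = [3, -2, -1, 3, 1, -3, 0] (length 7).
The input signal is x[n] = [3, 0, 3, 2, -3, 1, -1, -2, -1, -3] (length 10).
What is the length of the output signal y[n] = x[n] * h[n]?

For linear convolution, the output length is:
len(y) = len(x) + len(h) - 1 = 10 + 7 - 1 = 16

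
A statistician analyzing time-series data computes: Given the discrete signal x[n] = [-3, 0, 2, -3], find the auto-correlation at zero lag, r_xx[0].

The auto-correlation at zero lag r_xx[0] equals the signal energy.
r_xx[0] = sum of x[n]^2 = (-3)^2 + 0^2 + 2^2 + (-3)^2
= 9 + 0 + 4 + 9 = 22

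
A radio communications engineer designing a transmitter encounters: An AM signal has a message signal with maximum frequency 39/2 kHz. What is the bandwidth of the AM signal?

In AM (double-sideband), the bandwidth is twice the message frequency.
BW = 2 * f_m = 2 * 39/2 kHz = 39 kHz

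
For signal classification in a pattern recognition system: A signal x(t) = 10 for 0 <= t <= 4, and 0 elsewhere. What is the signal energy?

Energy = integral of |x(t)|^2 dt over the signal duration
= 10^2 * 4 = 100 * 4 = 400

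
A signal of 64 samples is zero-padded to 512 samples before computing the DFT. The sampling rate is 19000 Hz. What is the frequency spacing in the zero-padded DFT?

Original DFT: N = 64, resolution = f_s/N = 19000/64 = 2375/8 Hz
Zero-padded DFT: N = 512, resolution = f_s/N = 19000/512 = 2375/64 Hz
Zero-padding interpolates the spectrum (finer frequency grid)
but does NOT improve the true spectral resolution (ability to resolve close frequencies).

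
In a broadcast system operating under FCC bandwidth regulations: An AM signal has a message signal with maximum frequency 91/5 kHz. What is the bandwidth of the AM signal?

In AM (double-sideband), the bandwidth is twice the message frequency.
BW = 2 * f_m = 2 * 91/5 kHz = 182/5 kHz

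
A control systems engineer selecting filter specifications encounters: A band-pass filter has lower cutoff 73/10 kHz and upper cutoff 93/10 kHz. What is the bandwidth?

Bandwidth = f_high - f_low
= 93/10 kHz - 73/10 kHz = 2 kHz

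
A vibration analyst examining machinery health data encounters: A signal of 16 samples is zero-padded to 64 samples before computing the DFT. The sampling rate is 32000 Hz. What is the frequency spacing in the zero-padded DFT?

Original DFT: N = 16, resolution = f_s/N = 32000/16 = 2000 Hz
Zero-padded DFT: N = 64, resolution = f_s/N = 32000/64 = 500 Hz
Zero-padding interpolates the spectrum (finer frequency grid)
but does NOT improve the true spectral resolution (ability to resolve close frequencies).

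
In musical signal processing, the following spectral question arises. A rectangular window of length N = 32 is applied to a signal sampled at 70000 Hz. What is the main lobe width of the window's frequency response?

For a rectangular window of length N,
the main lobe width in frequency is 2*f_s/N.
= 2*70000/32 = 4375 Hz
This determines the minimum frequency separation for resolving two sinusoids.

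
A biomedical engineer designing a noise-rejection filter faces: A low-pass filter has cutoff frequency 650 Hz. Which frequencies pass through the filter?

A low-pass filter passes all frequencies below the cutoff frequency 650 Hz and attenuates higher frequencies.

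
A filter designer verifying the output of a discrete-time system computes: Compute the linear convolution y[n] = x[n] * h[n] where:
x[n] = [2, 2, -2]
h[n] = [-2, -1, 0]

y[n] = sum_k x[k]*h[n-k]. Output length = len(x) + len(h) - 1 = 3 + 3 - 1 = 5.
y[0] = 2*-2 = -4
y[1] = 2*-2 + 2*-1 = -6
y[2] = -2*-2 + 2*-1 + 2*0 = 2
y[3] = -2*-1 + 2*0 = 2
y[4] = -2*0 = 0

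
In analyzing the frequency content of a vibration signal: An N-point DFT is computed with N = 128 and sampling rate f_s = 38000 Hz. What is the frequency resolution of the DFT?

DFT frequency resolution = f_s / N
= 38000 / 128 = 2375/8 Hz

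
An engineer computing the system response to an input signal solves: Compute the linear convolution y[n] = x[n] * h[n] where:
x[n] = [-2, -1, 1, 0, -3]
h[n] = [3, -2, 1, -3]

y[n] = sum_k x[k]*h[n-k]. Output length = len(x) + len(h) - 1 = 5 + 4 - 1 = 8.
y[0] = -2*3 = -6
y[1] = -1*3 + -2*-2 = 1
y[2] = 1*3 + -1*-2 + -2*1 = 3
y[3] = 0*3 + 1*-2 + -1*1 + -2*-3 = 3
y[4] = -3*3 + 0*-2 + 1*1 + -1*-3 = -5
y[5] = -3*-2 + 0*1 + 1*-3 = 3
y[6] = -3*1 + 0*-3 = -3
y[7] = -3*-3 = 9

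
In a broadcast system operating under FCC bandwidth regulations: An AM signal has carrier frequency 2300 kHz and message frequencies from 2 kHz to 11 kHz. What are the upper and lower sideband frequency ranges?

Upper sideband (USB) = fc + [fm_low, fm_high] = 2300 + [2, 11] = [2302, 2311] kHz
Lower sideband (LSB) = fc - [fm_high, fm_low] = 2300 - [11, 2] = [2289, 2298] kHz
Total occupied spectrum: 2289 kHz to 2311 kHz (plus carrier at 2300 kHz)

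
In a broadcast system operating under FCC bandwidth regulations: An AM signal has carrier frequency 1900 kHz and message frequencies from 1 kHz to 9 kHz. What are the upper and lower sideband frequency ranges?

Upper sideband (USB) = fc + [fm_low, fm_high] = 1900 + [1, 9] = [1901, 1909] kHz
Lower sideband (LSB) = fc - [fm_high, fm_low] = 1900 - [9, 1] = [1891, 1899] kHz
Total occupied spectrum: 1891 kHz to 1909 kHz (plus carrier at 1900 kHz)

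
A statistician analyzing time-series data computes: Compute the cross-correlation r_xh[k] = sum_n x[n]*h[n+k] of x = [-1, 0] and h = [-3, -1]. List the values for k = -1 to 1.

Both sequences indexed from 0 and zero outside their support.
Lags with overlap: k = -1 to 1.
  r_xh[-1] = x[1]*h[0] = 0
  r_xh[0] = x[0]*h[0] + x[1]*h[1] = 3
  r_xh[1] = x[0]*h[1] = 1
r_xh = [0, 3, 1] (for k = -1, ..., 1)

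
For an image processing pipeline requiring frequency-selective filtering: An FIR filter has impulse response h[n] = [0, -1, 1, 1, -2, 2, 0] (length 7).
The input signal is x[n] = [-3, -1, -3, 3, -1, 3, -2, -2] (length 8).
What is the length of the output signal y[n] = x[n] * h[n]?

For linear convolution, the output length is:
len(y) = len(x) + len(h) - 1 = 8 + 7 - 1 = 14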